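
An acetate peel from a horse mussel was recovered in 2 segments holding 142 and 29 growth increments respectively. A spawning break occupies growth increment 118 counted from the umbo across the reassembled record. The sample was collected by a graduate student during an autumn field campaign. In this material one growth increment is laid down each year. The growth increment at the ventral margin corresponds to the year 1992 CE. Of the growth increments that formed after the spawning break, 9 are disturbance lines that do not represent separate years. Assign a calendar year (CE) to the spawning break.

1948 CE

Total growth increments = 142 + 29 = 171.
Between growth increment 118 and the ventral margin there are 171 − 118 = 53 growth increments.
53 − 9 false = 44 true growth increments after the spawning break.
The growth increment at the ventral margin is 1992 CE, so the spawning break dates to 1992 − 44 = 1948 CE.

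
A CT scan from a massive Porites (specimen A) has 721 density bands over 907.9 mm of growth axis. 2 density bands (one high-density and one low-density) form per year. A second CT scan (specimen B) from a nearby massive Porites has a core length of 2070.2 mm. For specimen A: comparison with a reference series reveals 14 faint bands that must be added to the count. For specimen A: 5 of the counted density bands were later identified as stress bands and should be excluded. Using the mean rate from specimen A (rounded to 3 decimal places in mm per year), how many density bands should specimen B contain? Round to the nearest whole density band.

Specimen A: correcting the raw count gives 721 − 5 + 14 = 730 true density bands.
Specimen A: dividing by 2 density bands per year: 730 / 2 = 365 years.
A: Mean rate = 907.9 mm / 365 years ≈ 2.487 mm/yr.
For B, 2070.2 / 2.487 = 832.41 years; at 2 density bands per year that is 832.41 × 2 ≈ 1665 density bands.

1665 density bands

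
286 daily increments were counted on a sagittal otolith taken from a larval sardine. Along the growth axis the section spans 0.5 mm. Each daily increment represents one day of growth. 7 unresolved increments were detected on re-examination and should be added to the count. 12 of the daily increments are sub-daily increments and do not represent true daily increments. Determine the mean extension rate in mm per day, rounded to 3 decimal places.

After corrections the count is 286 − 12 + 7 = 281 daily increments.
0.5 mm over 281 days gives 0.5 / 281 ≈ 0.002 mm per day.

0.002 mm per day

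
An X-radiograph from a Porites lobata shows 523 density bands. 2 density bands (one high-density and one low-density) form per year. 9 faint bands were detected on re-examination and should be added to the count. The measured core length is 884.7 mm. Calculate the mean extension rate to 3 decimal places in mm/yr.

True density band count = 523 + 9 = 532.
With 2 density bands per year, 532 / 2 = 266 years.
Extension rate ≈ 884.7 / 266 = 3.326 mm/yr.

3.326 mm/yr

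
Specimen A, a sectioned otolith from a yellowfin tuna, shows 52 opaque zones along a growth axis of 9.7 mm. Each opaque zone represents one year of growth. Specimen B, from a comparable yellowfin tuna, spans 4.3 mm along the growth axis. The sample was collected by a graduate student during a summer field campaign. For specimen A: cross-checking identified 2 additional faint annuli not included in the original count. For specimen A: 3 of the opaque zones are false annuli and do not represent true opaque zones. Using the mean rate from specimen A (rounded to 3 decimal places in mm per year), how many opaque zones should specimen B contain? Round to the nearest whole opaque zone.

23 opaque zones

Specimen A: adjusted count: 52 − 3 + 2 = 51 opaque zones.
A: Mean rate = 9.7 mm / 51 years ≈ 0.190 mm per year.
Specimen B: 4.3 mm / 0.190 mm per year = 22.63 years ≈ 23 opaque zones.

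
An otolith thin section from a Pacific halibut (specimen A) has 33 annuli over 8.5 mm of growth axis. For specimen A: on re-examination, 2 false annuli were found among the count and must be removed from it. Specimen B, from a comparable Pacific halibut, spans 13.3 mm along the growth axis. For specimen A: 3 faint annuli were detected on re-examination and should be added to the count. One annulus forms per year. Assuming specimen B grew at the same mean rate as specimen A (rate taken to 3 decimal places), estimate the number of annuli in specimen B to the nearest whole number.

Specimen A: true annulus count = 33 − 2 + 3 = 34.
A: Extension rate ≈ 8.5 / 34 = 0.250 mm/year.
Specimen B: 13.3 mm / 0.250 mm per year = 53.20 years ≈ 53 annuli.

53 annuli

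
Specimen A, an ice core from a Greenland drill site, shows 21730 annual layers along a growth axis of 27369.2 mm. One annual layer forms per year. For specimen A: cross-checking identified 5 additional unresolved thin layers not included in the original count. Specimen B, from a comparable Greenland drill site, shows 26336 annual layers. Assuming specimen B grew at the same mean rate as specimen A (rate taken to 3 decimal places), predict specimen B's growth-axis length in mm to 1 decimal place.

Specimen A: adjusted count: 21730 + 5 = 21735 annual layers.
A: 27369.2 mm over 21735 years gives 27369.2 / 21735 ≈ 1.259 mm per year.
Length of B = 1.259 × 26336 = 33157.0 mm.

33157.0 mm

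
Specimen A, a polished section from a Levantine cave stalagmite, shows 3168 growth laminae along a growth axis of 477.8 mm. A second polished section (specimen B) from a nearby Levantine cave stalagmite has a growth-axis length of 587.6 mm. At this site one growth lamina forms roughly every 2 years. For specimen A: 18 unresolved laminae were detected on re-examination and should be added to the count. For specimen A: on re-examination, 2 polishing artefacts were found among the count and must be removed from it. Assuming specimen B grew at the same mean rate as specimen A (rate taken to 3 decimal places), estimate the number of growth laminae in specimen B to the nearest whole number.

3917 growth laminae

Specimen A: after corrections the count is 3168 − 2 + 18 = 3184 growth laminae.
Specimen A: multiplying by 2 years per growth lamina: 3184 × 2 = 6368 years.
A: Mean rate = 477.8 mm / 6368 years ≈ 0.075 mm per year.
Specimen B: 587.6 mm / 0.075 mm per year = 7834.67 years; at 2 years per growth lamina that is 7834.67 / 2 ≈ 3917 growth laminae.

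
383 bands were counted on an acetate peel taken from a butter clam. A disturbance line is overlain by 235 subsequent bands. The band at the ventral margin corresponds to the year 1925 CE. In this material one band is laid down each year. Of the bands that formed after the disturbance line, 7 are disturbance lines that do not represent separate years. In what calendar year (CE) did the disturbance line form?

235 bands post-date the disturbance line.
Excluding 7 false bands: 235 − 7 = 228.
The band at the ventral margin is 1925 CE, so the disturbance line dates to 1925 − 228 = 1697 CE.

1697 CE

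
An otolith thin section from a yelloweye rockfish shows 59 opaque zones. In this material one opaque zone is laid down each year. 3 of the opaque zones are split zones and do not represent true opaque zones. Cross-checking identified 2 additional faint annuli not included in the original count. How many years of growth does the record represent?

After corrections the count is 59 − 3 + 2 = 58 opaque zones.
With a one-to-one opaque zone periodicity this is 58 years.

58 years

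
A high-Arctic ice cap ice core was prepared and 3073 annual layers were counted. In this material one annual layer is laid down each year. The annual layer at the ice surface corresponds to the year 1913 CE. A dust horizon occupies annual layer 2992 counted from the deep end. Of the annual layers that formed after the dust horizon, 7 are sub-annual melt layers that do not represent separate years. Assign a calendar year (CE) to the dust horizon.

1839 CE

Between annual layer 2992 and the ice surface there are 3073 − 2992 = 81 annual layers.
Removing the 7 false annual layers leaves 81 − 7 = 74 true annual layers beyond the dust horizon.
Counting back 74 years from 1913 CE places the dust horizon in 1913 − 74 = 1839 CE.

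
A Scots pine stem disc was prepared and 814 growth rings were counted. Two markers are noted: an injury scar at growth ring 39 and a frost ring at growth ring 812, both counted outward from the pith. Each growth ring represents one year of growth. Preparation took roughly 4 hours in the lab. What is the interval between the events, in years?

812 − 39 = 773 growth rings lie between the two events.
One growth ring per year makes the interval 773 years.

773 yr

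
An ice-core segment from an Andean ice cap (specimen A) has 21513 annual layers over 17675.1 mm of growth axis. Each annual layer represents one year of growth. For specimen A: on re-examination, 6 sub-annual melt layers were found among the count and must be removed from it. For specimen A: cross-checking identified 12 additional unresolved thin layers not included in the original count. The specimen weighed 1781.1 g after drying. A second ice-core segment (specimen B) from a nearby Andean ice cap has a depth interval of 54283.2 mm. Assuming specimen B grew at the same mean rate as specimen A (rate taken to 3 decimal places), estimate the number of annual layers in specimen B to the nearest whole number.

66118 annual layers

Specimen A: after corrections the count is 21513 − 6 + 12 = 21519 annual layers.
A: Extension rate ≈ 17675.1 / 21519 = 0.821 mm/year.
For B, 54283.2 / 0.821 = 66118.39 years ≈ 66118 annual layers.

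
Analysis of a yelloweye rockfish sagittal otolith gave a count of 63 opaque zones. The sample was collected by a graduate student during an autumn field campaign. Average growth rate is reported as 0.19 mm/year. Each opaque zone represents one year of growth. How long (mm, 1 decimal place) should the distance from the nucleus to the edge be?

The record spans 63 years at 0.19 mm per year.
Predicted length = 0.19 mm/year × 63 years = 12.0 mm.

12.0 mm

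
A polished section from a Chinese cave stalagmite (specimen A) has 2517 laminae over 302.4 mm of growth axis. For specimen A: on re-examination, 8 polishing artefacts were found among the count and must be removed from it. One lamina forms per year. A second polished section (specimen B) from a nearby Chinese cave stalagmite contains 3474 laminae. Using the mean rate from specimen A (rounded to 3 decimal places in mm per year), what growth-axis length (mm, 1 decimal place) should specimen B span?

Specimen A: after corrections the count is 2517 − 8 = 2509 laminae.
A: Mean rate = 302.4 mm / 2509 years ≈ 0.121 mm per year.
For B, 0.121 mm/year × 3474 years = 420.4 mm.

420.4 mm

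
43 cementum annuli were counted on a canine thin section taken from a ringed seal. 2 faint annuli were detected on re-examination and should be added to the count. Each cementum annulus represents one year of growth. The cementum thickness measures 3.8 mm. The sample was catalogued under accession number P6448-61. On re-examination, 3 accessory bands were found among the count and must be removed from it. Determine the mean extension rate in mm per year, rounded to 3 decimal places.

0.090 mm per year

Correcting the raw count gives 43 − 3 + 2 = 42 true cementum annuli.
3.8 mm over 42 years gives 3.8 / 42 ≈ 0.090 mm per year.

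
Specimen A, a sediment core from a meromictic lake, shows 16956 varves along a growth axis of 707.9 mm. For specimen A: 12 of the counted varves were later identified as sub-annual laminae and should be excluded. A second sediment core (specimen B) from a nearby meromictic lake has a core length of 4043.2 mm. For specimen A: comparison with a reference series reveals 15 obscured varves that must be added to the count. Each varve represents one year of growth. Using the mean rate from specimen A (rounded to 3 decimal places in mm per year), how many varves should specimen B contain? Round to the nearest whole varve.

Specimen A: after corrections the count is 16956 − 12 + 15 = 16959 varves.
A: 707.9 mm over 16959 years gives 707.9 / 16959 ≈ 0.042 mm/yr.
Specimen B: 4043.2 mm / 0.042 mm per year = 96266.67 years ≈ 96267 varves.

96267 varves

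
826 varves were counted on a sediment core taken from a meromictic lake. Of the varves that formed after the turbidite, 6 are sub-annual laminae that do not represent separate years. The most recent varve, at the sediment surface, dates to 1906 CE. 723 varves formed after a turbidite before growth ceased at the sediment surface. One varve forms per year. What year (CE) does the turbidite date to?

There are 723 varves younger than the turbidite.
Removing the 6 false varves leaves 723 − 6 = 717 true varves beyond the turbidite.
Counting back 717 years from 1906 CE places the turbidite in 1906 − 717 = 1189 CE.

1189 CE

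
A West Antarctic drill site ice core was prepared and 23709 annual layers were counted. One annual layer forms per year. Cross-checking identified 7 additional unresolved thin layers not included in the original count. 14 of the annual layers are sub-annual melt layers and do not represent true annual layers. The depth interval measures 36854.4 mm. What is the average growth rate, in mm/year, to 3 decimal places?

True annual layer count = 23709 − 14 + 7 = 23702.
Mean rate = 36854.4 mm / 23702 years ≈ 1.555 mm/year.

1.555 mm/year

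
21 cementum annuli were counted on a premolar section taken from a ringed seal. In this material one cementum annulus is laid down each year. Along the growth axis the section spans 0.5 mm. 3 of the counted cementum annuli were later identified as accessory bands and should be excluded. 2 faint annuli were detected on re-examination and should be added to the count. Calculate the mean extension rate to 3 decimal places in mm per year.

0.025 mm per year

True cementum annulus count = 21 − 3 + 2 = 20.
Extension rate ≈ 0.5 / 20 = 0.025 mm per year.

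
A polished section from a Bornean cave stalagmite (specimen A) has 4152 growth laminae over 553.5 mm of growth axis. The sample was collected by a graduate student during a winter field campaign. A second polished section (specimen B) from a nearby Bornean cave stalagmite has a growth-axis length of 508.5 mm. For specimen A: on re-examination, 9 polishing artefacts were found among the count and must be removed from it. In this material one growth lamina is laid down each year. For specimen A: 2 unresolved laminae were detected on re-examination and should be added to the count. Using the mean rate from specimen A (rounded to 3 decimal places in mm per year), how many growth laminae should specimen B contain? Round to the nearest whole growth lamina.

3795 growth laminae

Specimen A: adjusted count: 4152 − 9 + 2 = 4145 growth laminae.
A: Extension rate ≈ 553.5 / 4145 = 0.134 mm/yr.
B spans 508.5 / 0.134 = 3794.78 years ≈ 3795 growth laminae.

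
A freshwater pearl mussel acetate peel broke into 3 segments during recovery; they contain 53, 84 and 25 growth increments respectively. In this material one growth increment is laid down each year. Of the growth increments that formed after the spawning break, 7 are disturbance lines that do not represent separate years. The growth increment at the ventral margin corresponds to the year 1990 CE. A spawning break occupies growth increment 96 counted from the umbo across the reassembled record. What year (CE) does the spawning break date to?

1931 CE

Total growth increments = 53 + 84 + 25 = 162.
The spawning break sits at growth increment 96 from the umbo, so 162 − 96 = 66 growth increments formed after it.
Excluding 7 false growth increments: 66 − 7 = 59.
The growth increment at the ventral margin is 1990 CE, so the spawning break dates to 1990 − 59 = 1931 CE.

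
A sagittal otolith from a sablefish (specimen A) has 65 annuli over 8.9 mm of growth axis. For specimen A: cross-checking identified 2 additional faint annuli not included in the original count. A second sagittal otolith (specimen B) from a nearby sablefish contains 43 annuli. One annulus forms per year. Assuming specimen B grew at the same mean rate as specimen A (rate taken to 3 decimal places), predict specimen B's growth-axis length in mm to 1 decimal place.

Specimen A: adjusted count: 65 + 2 = 67 annuli.
A: Extension rate ≈ 8.9 / 67 = 0.133 mm/year.
Length of B = 0.133 × 43 = 5.7 mm.

5.7 mm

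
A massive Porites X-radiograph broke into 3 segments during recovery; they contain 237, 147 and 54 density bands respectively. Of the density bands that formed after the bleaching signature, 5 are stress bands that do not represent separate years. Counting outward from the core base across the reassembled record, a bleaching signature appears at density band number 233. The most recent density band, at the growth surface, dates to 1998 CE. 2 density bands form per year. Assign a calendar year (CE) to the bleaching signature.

1898 CE

Total density bands = 237 + 147 + 54 = 438.
Between density band 233 and the growth surface there are 438 − 233 = 205 density bands.
Excluding 5 false density bands: 205 − 5 = 200.
200 density bands at 2 per year is 200 / 2 = 100 years.
1998 − 100 = 1898 CE.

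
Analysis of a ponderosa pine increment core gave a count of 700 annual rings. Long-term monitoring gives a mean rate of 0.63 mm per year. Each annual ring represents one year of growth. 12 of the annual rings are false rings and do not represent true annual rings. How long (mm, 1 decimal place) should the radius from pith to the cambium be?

433.4 mm

After corrections the count is 700 − 12 = 688 annual rings.
Length ≈ 0.63 × 688 = 433.4 mm.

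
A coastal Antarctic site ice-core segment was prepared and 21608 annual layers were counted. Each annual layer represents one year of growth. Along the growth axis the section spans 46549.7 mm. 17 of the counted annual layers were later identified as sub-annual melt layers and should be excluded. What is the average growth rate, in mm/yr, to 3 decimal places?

2.156 mm/yr

True annual layer count = 21608 − 17 = 21591.
46549.7 mm over 21591 years gives 46549.7 / 21591 ≈ 2.156 mm/yr.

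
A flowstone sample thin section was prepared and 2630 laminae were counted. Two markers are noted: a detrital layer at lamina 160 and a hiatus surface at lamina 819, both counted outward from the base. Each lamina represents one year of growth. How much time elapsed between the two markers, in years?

659 years

819 − 160 = 659 laminae lie between the two events.
At one lamina per year, 659 years elapsed between them.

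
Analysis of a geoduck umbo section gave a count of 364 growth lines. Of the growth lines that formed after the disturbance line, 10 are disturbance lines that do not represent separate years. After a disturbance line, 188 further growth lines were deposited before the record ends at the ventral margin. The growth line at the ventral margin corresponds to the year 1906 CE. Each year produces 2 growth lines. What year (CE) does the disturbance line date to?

188 growth lines post-date the disturbance line.
Removing the 10 false growth lines leaves 188 − 10 = 178 true growth lines beyond the disturbance line.
With 2 growth lines per year, 178 / 2 = 89 years.
The growth line at the ventral margin is 1906 CE, so the disturbance line dates to 1906 − 89 = 1817 CE.

1817 CE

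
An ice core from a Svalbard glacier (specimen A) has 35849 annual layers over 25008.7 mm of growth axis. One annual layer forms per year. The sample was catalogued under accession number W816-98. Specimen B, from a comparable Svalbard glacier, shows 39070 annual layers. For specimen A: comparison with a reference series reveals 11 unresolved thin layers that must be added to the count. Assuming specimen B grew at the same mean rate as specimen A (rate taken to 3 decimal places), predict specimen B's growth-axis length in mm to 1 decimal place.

27231.8 mm

Specimen A: after corrections the count is 35849 + 11 = 35860 annual layers.
A: 25008.7 mm over 35860 years gives 25008.7 / 35860 ≈ 0.697 mm/year.
B's length ≈ 0.697 × 39070 = 27231.8 mm.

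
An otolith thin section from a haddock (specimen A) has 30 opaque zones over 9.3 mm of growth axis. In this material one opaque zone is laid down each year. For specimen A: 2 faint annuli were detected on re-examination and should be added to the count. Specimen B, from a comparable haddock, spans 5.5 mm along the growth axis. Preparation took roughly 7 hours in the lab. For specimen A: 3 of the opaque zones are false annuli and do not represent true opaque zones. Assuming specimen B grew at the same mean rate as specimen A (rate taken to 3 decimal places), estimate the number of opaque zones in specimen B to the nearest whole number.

Specimen A: adjusted count: 30 − 3 + 2 = 29 opaque zones.
A: Mean rate = 9.3 mm / 29 years ≈ 0.321 mm/year.
For B, 5.5 / 0.321 = 17.13 years ≈ 17 opaque zones.

17 opaque zones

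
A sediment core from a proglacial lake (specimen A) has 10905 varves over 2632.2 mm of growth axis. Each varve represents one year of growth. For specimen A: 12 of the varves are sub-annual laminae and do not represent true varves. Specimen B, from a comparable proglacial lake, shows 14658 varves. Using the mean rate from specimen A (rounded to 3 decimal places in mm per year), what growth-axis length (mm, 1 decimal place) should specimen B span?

Specimen A: after corrections the count is 10905 − 12 = 10893 varves.
A: Mean rate = 2632.2 mm / 10893 years ≈ 0.242 mm/yr.
B's length ≈ 0.242 × 14658 = 3547.2 mm.

3547.2 mm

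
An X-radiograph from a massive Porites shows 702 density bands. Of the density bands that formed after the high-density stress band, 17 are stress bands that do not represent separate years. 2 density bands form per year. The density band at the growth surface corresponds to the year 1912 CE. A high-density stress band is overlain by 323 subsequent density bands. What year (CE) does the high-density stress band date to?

There are 323 density bands younger than the high-density stress band.
Removing the 17 false density bands leaves 323 − 17 = 306 true density bands beyond the high-density stress band.
306 density bands at 2 per year is 306 / 2 = 153 years.
1912 − 153 = 1759 CE.

1759 CE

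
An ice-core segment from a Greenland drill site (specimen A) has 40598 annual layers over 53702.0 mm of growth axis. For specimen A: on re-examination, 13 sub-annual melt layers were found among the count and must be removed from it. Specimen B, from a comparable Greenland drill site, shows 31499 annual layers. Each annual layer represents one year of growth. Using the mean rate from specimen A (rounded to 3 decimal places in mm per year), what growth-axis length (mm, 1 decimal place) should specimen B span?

41673.2 mm

Specimen A: correcting the raw count gives 40598 − 13 = 40585 true annual layers.
A: Extension rate ≈ 53702.0 / 40585 = 1.323 mm/year.
B's length ≈ 1.323 × 31499 = 41673.2 mm.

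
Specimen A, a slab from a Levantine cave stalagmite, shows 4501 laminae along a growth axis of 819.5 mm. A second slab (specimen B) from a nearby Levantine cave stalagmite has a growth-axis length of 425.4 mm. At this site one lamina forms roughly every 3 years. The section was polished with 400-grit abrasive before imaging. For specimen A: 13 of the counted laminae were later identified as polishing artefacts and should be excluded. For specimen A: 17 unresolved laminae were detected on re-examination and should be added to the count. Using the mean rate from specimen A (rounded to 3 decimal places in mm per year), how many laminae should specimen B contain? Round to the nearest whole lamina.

Specimen A: true lamina count = 4501 − 13 + 17 = 4505.
Specimen A: at 3 years per lamina, 4505 × 3 = 13515 years.
A: Mean rate = 819.5 mm / 13515 years ≈ 0.061 mm per year.
B spans 425.4 / 0.061 = 6973.77 years; at 3 years per lamina that is 6973.77 / 3 ≈ 2325 laminae.

2325 laminae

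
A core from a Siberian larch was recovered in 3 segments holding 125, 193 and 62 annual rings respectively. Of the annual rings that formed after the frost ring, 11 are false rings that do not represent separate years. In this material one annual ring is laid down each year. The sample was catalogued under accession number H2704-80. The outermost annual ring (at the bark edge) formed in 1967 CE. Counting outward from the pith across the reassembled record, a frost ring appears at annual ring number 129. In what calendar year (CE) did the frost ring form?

Total annual rings = 125 + 193 + 62 = 380.
Between annual ring 129 and the bark edge there are 380 − 129 = 251 annual rings.
Removing the 11 false annual rings leaves 251 − 11 = 240 true annual rings beyond the frost ring.
Counting back 240 years from 1967 CE places the frost ring in 1967 − 240 = 1727 CE.

1727 CE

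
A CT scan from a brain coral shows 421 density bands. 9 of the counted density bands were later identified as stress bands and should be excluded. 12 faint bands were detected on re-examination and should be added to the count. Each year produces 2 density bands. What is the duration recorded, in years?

212 years

Adjusted count: 421 − 9 + 12 = 424 density bands.
With 2 density bands per year, 424 / 2 = 212 years.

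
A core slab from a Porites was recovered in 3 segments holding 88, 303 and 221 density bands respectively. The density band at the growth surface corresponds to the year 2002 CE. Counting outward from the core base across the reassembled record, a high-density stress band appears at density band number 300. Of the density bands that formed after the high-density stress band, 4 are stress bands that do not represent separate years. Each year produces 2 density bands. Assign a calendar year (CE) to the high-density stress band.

1848 CE

Total density bands = 88 + 303 + 221 = 612.
The high-density stress band sits at density band 300 from the core base, so 612 − 300 = 312 density bands formed after it.
Excluding 4 false density bands: 312 − 4 = 308.
Dividing by 2 density bands per year: 308 / 2 = 154 years.
2002 − 154 = 1848 CE.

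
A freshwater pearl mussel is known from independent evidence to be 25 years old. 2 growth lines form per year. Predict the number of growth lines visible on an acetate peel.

50 growth lines

25 years at 2 growth lines per year gives 25 × 2 = 50 growth lines.
So 50 growth lines should be present.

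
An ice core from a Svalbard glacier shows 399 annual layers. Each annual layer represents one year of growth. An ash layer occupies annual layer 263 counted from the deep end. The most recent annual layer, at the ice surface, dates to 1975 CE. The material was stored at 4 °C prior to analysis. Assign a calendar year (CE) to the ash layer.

1839 CE

Between annual layer 263 and the ice surface there are 399 − 263 = 136 annual layers.
Counting back 136 years from 1975 CE places the ash layer in 1975 − 136 = 1839 CE.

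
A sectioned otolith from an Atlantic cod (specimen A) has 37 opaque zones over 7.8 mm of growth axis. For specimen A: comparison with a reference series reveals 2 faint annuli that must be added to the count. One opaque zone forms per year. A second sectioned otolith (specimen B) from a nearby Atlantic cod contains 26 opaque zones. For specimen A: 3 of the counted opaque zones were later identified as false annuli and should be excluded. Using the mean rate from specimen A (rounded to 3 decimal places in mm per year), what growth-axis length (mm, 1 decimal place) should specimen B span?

Specimen A: after corrections the count is 37 − 3 + 2 = 36 opaque zones.
A: Mean rate = 7.8 mm / 36 years ≈ 0.217 mm/yr.
For B, 0.217 mm/year × 26 years = 5.6 mm.

5.6 mm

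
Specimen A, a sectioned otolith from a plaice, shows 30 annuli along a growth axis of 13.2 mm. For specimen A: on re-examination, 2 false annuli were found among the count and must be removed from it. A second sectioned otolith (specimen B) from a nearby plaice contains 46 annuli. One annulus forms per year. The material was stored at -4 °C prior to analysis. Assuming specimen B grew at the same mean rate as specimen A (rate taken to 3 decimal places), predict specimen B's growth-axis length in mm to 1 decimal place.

Specimen A: true annulus count = 30 − 2 = 28.
A: 13.2 mm over 28 years gives 13.2 / 28 ≈ 0.471 mm/yr.
For B, 0.471 mm/year × 46 years = 21.7 mm.

21.7 mm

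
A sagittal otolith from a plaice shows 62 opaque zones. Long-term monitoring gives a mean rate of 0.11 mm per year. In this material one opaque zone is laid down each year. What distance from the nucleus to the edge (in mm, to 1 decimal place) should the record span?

62 years of growth are recorded.
Length ≈ 0.11 × 62 = 6.8 mm.

6.8 mm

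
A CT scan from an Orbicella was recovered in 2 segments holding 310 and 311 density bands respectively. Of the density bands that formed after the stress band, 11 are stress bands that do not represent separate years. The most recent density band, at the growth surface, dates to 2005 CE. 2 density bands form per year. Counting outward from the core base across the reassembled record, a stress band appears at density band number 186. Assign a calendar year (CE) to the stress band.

Total density bands = 310 + 311 = 621.
The stress band sits at density band 186 from the core base, so 621 − 186 = 435 density bands formed after it.
435 − 11 false = 424 true density bands after the stress band.
Dividing by 2 density bands per year: 424 / 2 = 212 years.
Counting back 212 years from 2005 CE places the stress band in 2005 − 212 = 1793 CE.

1793 CE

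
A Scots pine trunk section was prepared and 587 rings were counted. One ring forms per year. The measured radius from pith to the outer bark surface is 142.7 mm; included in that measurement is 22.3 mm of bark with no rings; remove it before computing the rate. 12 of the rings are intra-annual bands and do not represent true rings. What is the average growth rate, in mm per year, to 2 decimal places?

Correcting the raw count gives 587 − 12 = 575 true rings.
Net length = 142.7 − 22.3 = 120.4 mm.
120.4 mm over 575 years gives 120.4 / 575 ≈ 0.21 mm per year.

0.21 mm per year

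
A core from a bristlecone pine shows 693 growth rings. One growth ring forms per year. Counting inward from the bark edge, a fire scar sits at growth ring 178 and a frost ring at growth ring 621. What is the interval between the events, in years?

443 yr

The two markers are separated by 621 − 178 = 443 growth rings.
At one growth ring per year, 443 years elapsed between them.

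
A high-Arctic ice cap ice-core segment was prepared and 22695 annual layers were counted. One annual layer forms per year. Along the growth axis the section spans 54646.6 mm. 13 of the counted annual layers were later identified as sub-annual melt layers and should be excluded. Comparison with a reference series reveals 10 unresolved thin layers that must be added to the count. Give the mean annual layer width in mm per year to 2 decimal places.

After corrections the count is 22695 − 13 + 10 = 22692 annual layers.
Extension rate ≈ 54646.6 / 22692 = 2.41 mm per year.

2.41 mm per year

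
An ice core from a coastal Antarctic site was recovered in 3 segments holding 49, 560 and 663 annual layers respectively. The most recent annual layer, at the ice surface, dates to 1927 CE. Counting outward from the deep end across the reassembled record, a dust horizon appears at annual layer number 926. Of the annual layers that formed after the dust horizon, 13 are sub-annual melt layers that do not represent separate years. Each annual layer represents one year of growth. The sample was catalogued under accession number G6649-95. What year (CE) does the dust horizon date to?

Total annual layers = 49 + 560 + 663 = 1272.
Between annual layer 926 and the ice surface there are 1272 − 926 = 346 annual layers.
346 − 13 false = 333 true annual layers after the dust horizon.
The annual layer at the ice surface is 1927 CE, so the dust horizon dates to 1927 − 333 = 1594 CE.

1594 CE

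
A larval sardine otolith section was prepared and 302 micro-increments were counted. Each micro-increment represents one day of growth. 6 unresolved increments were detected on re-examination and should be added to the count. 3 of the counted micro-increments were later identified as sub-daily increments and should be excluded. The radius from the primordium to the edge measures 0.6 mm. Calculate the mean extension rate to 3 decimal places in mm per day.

Adjusted count: 302 − 3 + 6 = 305 micro-increments.
Extension rate ≈ 0.6 / 305 = 0.002 mm per day.

0.002 mm per day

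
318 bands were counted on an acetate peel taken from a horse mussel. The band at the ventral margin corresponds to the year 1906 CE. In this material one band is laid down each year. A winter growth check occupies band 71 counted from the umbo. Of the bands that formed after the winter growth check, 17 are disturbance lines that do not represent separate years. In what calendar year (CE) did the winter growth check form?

1676 CE

Between band 71 and the ventral margin there are 318 − 71 = 247 bands.
Excluding 17 false bands: 247 − 17 = 230.
The band at the ventral margin is 1906 CE, so the winter growth check dates to 1906 − 230 = 1676 CE.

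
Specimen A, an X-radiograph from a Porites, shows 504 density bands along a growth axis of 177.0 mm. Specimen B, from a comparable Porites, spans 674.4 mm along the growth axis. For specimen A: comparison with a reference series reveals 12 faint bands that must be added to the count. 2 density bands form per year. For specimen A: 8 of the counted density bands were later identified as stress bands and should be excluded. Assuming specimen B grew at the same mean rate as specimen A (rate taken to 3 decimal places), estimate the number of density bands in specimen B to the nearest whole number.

1935 density bands

Specimen A: true density band count = 504 − 8 + 12 = 508.
Specimen A: with 2 density bands per year, 508 / 2 = 254 years.
A: Mean rate = 177.0 mm / 254 years ≈ 0.697 mm per year.
B spans 674.4 / 0.697 = 967.58 years; at 2 density bands per year that is 967.58 × 2 ≈ 1935 density bands.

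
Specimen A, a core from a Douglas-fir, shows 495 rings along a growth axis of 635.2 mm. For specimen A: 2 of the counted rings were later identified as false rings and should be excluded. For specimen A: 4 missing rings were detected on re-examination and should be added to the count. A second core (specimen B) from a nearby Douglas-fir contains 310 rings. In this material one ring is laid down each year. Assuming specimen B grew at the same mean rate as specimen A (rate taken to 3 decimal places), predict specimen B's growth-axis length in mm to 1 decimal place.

Specimen A: true ring count = 495 − 2 + 4 = 497.
A: 635.2 mm over 497 years gives 635.2 / 497 ≈ 1.278 mm/year.
B's length ≈ 1.278 × 310 = 396.2 mm.

396.2 mm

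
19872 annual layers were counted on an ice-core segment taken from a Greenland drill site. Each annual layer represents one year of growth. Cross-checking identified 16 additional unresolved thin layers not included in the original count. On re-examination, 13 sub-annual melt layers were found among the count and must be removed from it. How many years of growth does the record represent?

19875 years

True annual layer count = 19872 − 13 + 16 = 19875.
At one annual layer per year, that is 19875 years.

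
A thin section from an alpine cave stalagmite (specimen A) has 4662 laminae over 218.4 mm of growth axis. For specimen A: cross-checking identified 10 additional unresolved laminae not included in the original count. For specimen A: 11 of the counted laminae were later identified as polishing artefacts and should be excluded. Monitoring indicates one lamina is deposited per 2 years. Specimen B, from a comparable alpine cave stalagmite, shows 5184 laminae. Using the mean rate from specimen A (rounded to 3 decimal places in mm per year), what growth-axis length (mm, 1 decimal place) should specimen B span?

238.5 mm

Specimen A: adjusted count: 4662 − 11 + 10 = 4661 laminae.
Specimen A: 4661 laminae at 2 years each span 4661 × 2 = 9322 years.
A: Extension rate ≈ 218.4 / 9322 = 0.023 mm per year.
Specimen B: at 2 years per lamina, 5184 × 2 = 10368 years. For B, 0.023 mm/year × 10368 years = 238.5 mm.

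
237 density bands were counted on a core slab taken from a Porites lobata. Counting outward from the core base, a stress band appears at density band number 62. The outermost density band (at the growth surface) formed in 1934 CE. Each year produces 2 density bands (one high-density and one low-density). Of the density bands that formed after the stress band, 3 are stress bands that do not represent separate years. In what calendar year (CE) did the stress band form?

1848 CE

237 − 62 = 175 density bands lie beyond the stress band toward the growth surface.
Excluding 3 false density bands: 175 − 3 = 172.
172 density bands at 2 per year is 172 / 2 = 86 years.
1934 − 86 = 1848 CE.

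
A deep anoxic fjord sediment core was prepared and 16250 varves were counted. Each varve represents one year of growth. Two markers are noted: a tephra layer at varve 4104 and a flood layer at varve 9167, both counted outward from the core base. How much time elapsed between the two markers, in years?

The two markers are separated by 9167 − 4104 = 5063 varves.
At one varve per year, 5063 years elapsed between them.

5063 years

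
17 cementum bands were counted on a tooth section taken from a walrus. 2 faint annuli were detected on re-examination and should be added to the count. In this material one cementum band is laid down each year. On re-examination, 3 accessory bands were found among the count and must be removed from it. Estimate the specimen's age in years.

16 years

Adjusted count: 17 − 3 + 2 = 16 cementum bands.
With a one-to-one cementum band periodicity this is 16 years.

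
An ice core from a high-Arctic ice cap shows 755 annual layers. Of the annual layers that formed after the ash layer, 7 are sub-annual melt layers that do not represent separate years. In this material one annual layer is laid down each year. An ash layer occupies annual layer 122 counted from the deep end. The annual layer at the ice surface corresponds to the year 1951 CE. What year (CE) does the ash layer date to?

755 − 122 = 633 annual layers lie beyond the ash layer toward the ice surface.
Removing the 7 false annual layers leaves 633 − 7 = 626 true annual layers beyond the ash layer.
1951 − 626 = 1325 CE.

1325 CE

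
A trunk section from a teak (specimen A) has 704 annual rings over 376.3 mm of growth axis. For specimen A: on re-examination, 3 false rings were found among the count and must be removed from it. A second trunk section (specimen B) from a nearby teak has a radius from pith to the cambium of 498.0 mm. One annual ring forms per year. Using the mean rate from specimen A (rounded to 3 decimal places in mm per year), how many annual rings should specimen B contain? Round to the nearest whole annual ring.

Specimen A: after corrections the count is 704 − 3 = 701 annual rings.
A: 376.3 mm over 701 years gives 376.3 / 701 ≈ 0.537 mm/year.
Specimen B: 498.0 mm / 0.537 mm per year = 927.37 years ≈ 927 annual rings.

927 annual rings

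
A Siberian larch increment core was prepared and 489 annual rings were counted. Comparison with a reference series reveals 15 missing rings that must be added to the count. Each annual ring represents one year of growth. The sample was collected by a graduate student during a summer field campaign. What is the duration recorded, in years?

True annual ring count = 489 + 15 = 504.
With a one-to-one annual ring periodicity this is 504 years.

504 years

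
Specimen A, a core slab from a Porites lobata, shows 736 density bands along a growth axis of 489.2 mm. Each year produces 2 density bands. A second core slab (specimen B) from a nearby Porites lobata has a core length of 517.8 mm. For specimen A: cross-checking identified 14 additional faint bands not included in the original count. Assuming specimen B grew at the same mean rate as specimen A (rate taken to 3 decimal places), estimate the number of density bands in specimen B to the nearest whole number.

Specimen A: after corrections the count is 736 + 14 = 750 density bands.
Specimen A: with 2 density bands per year, 750 / 2 = 375 years.
A: Mean rate = 489.2 mm / 375 years ≈ 1.305 mm/year.
For B, 517.8 / 1.305 = 396.78 years; at 2 density bands per year that is 396.78 × 2 ≈ 794 density bands.

794 density bands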